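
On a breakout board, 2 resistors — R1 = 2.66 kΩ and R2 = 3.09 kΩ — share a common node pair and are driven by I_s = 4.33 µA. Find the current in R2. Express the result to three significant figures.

I ≈ 2.00 µA

For two parallel branches, I_k = I_s · (other R)/(sum of R).
So I = 4.33 × 2.66/5.750 = 2.003 µA.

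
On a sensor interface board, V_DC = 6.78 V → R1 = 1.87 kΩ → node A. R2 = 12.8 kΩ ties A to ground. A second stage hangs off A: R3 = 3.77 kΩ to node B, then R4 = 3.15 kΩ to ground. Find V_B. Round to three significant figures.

V_B ≈ 2.18 V

Node A sees R2 in parallel with the series input of stage 2, R3 + R4 = 6.920 kΩ.
R2 ‖ (R3+R4) = 4.492 kΩ.
So V_A = 6.78 × 0.7061 = 4.787 V.
V_B = V_A × 0.4552 = 2.179 V.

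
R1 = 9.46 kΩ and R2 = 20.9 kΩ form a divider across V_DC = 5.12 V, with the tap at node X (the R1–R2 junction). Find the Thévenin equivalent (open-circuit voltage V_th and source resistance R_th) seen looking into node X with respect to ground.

V_th ≈ 3.52 V, R_th ≈ 6.51 kΩ

Open-circuit (no load on X): V_th = V_DC · R2/(R1 + R2) = 5.12 × 20.9/(9.460 + 20.9) = 3.525 V.
Zeroing V_DC shorts the top of R1 to ground, so R_th = R1 ‖ R2 = 6.512 kΩ.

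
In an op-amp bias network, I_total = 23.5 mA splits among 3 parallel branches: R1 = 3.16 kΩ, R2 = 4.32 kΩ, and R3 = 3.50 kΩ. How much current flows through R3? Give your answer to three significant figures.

Total conductance ΣG = 1/3.16 + 1/4.32 + 1/3.50 = 0.8337 (units of 1/kΩ).
Current divider: I(R3) = I_total · G_k/ΣG = 23.5 × (0.2857/0.8337) = 23.5 × 0.3427 = 8.054 mA.

I ≈ 8.05 mA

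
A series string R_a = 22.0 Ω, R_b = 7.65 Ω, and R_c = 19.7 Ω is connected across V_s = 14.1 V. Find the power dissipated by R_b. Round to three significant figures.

The common current is I = 14.1/49.35 = 0.2857 A.
V(R_b) = I·R = 2.186 V; P = V·I = 2.186 × 0.2857 = 0.6245 W.

P ≈ 0.624 W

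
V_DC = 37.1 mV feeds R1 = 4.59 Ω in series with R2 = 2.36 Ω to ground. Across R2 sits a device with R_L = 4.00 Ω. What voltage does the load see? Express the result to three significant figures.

First combine the lower leg with the load: R2 ‖ R_L = 1.484 Ω.
Now apply the divider: V_out = 37.1 × 0.2444 = 9.066 mV.

V_out ≈ 9.07 mV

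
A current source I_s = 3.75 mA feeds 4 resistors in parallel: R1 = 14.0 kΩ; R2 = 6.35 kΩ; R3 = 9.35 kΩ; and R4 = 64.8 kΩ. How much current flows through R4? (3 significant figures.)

I ≈ 0.165 mA

ΣG = 1/14.0 + 1/6.35 + 1/9.35 + 1/64.8 = 0.3513.
By the current-divider rule, I = I_s · G_k/ΣG = 3.75 × 0.04393 = 0.1647 mA.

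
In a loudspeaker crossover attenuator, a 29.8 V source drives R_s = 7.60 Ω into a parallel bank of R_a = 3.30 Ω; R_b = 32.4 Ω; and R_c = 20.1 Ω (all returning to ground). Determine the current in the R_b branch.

I ≈ 0.235 A

Combine the parallel branches: R_p = (1/3.30 + 1/32.4 + 1/20.1)⁻¹ = 2.607 Ω.
V_A by voltage divider: V_A = 29.8 × 2.607/(7.60 + 2.607) = 7.610 V.
I(R_b) = V_A / R_b = 7.610/32.4 = 0.2349 A.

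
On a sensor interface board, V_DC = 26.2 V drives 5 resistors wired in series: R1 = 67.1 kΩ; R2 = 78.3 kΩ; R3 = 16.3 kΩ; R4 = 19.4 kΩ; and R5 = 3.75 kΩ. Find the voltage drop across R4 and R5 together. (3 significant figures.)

Series total: ΣR = 67.1 + 78.3 + 16.3 + 19.4 + 3.75 = 184.8 kΩ.
R_{R4..R5} = 19.4 + 3.75 = 23.15 kΩ.
V = V_DC · R/ΣR = 26.2 × 0.1252 = 3.281 V.

V ≈ 3.28 V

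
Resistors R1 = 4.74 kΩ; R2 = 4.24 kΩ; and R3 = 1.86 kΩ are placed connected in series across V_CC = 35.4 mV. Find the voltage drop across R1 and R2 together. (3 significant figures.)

V ≈ 29.3 mV

ΣR = 4.74 + 4.24 + 1.86 = 10.84 kΩ.
R_{R1..R2} = 4.74 + 4.24 = 8.980 kΩ.
Voltage divider: V = V_CC · (8.980 / 10.84) = 35.4 × 0.8284 = 29.33 mV.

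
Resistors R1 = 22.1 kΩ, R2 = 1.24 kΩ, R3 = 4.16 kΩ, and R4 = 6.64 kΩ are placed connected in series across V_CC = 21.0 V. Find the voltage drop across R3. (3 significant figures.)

V ≈ 2.56 V

ΣR = 22.1 + 1.24 + 4.16 + 6.64 = 34.14 kΩ.
By the voltage-divider rule, V = 21.0 × 4.160/34.14 = 2.559 V.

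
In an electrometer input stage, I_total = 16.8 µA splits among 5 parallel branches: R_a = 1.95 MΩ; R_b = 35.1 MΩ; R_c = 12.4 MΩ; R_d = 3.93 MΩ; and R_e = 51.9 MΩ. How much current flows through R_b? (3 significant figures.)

I ≈ 0.534 µA

ΣG = 1/1.95 + 1/35.1 + 1/12.4 + 1/3.93 + 1/51.9 = 0.8957.
By the current-divider rule, I = I_total · G_k/ΣG = 16.8 × 0.03181 = 0.5344 µA.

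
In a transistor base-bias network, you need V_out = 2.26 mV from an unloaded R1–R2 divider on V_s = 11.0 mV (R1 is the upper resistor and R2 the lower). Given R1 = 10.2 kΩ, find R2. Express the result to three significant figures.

The divider ratio is R2/(R1+R2) = 2.26/11.0 = 0.2055.
R2 = R1 · 0.2055/(1 − 0.2055) = 2.638 kΩ.

R2 ≈ 2.64 kΩ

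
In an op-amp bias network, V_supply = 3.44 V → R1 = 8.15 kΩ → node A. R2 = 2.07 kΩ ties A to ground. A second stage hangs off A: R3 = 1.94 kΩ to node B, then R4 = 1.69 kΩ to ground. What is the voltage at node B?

The second stage (R3 + R4 = 3.630 kΩ) loads node A in parallel with R2.
R2 ‖ (R3+R4) = 1.318 kΩ.
First divider: V_A = V_supply · 1.318/(8.15 + 1.318) = 0.4790 V.
Stage 2 is unloaded, so V_B = V_A · R4/(R3+R4) = 0.4790 × 1.69/3.630 = 0.2230 V.

V_B ≈ 0.223 V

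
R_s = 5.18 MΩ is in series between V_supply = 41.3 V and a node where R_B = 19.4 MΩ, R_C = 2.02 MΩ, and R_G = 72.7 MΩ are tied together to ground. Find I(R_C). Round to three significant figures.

I ≈ 5.24 µA

Equivalent of the parallel group: R_p = 1.785 MΩ.
Node voltage V_A = V_supply · R_p/(R_s + R_p) = 41.3 × 0.2562 = 10.58 V.
Branch current I = V_A/R_C = 10.58/2.02 = 5.239 µA.
(Check via current divider: I_total = 5.930 µA; share G_k/ΣG = 0.8835 → same result.)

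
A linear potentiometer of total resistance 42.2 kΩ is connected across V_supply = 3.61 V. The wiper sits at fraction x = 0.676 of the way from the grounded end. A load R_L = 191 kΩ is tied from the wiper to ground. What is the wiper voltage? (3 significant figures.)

Lower segment x·R_p = 28.53 kΩ; upper segment (1−x)·R_p = 13.67 kΩ.
R_L loads the lower segment: effective lower R = 24.82 kΩ.
Then V_out = V_supply · 24.82/(13.67 + 24.82) = 2.328 V.
(Unloaded: V_out = x·V_supply = 2.44 V.)

V_out ≈ 2.33 V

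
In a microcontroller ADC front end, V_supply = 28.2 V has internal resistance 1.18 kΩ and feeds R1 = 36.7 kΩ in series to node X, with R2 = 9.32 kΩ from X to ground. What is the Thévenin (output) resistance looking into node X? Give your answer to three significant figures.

R_th ≈ 7.48 kΩ

R1' = 1.18 + 36.7 = 37.88 kΩ (source resistance + R1).
Zeroing V_supply shorts the top of R1' to ground, so R_th = R1' ‖ R2 = 7.480 kΩ.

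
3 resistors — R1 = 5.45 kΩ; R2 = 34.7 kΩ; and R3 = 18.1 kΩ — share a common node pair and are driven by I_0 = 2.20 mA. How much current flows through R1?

ΣG = 1/5.45 + 1/34.7 + 1/18.1 = 0.2676.
R1 takes the fraction G_k/ΣG = 0.1835/0.2676 = 0.6858, so I = 2.20 × 0.6858 = 1.509 mA.

I ≈ 1.51 mA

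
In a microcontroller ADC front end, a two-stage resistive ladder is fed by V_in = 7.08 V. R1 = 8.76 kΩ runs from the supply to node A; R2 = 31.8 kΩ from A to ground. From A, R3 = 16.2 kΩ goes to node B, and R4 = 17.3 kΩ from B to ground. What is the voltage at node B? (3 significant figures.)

V_B ≈ 2.38 V

Looking into the second stage from A: R3 + R4 = 33.50 kΩ appears in parallel with R2.
Effective lower resistance at A: R2 ‖ 33.50 = 16.31 kΩ.
V_A = 7.08 × 16.31/(8.76 + 16.31) = 4.606 V.
Then the unloaded second divider: V_B = V_A × R4/(R3+R4) = 4.606 × 0.5164 = 2.379 V.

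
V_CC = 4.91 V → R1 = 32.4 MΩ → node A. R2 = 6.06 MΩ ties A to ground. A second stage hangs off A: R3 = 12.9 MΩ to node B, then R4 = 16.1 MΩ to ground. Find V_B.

V_B ≈ 0.365 V

Looking into the second stage from A: R3 + R4 = 29.00 MΩ appears in parallel with R2.
R2 ‖ (R3+R4) = 5.013 MΩ.
First divider: V_A = V_CC · 5.013/(32.4 + 5.013) = 0.6578 V.
Stage 2 is unloaded, so V_B = V_A · R4/(R3+R4) = 0.6578 × 16.1/29.00 = 0.3652 V.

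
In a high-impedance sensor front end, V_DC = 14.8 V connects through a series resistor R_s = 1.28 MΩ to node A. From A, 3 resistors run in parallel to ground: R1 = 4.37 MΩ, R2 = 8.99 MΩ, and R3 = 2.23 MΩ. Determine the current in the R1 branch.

Combine the parallel branches: R_p = (1/4.37 + 1/8.99 + 1/2.23)⁻¹ = 1.268 MΩ.
Node voltage V_A = V_DC · R_p/(R_s + R_p) = 14.8 × 0.4977 = 7.366 V.
Branch current I = V_A/R1 = 7.366/4.37 = 1.686 µA.

I ≈ 1.69 µA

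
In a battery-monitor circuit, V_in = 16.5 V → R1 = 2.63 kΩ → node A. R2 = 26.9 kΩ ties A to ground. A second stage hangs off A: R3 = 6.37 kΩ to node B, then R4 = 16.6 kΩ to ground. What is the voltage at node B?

V_B ≈ 9.84 V

The second stage (R3 + R4 = 22.97 kΩ) loads node A in parallel with R2.
R2 ‖ (R3+R4) = 12.39 kΩ.
V_A = 16.5 × 12.39/(2.63 + 12.39) = 13.61 V.
V_B = V_A × 0.7227 = 9.836 V.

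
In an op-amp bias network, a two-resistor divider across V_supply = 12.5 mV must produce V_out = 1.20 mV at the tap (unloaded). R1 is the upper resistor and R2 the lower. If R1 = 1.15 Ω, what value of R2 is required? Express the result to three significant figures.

R2 ≈ 0.122 Ω

Required fraction k = V_out/V_supply = 0.09600.
R2 = R1 · 0.09600/(1 − 0.09600) = 0.1221 Ω.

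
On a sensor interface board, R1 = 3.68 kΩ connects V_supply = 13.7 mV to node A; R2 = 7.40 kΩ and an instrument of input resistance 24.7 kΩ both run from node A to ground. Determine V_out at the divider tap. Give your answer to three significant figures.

First combine the lower leg with the load: R2 ‖ R_L = 5.694 kΩ.
Now apply the divider: V_out = 13.7 × 0.6074 = 8.322 mV.

V_out ≈ 8.32 mV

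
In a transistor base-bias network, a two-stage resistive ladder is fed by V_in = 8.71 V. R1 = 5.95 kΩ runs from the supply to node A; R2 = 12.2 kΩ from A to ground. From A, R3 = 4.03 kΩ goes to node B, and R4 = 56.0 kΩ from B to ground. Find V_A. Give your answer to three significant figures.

Looking into the second stage from A: R3 + R4 = 60.03 kΩ appears in parallel with R2.
Effective lower resistance at A: R2 ‖ 60.03 = 10.14 kΩ.
V_A = 8.71 × 10.14/(5.95 + 10.14) = 5.489 V.

V_A ≈ 5.49 V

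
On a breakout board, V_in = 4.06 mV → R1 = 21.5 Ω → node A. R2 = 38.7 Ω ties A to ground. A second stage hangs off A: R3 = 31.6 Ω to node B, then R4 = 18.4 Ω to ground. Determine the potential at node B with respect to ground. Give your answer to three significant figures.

V_B ≈ 0.752 mV

The second stage (R3 + R4 = 50.00 Ω) loads node A in parallel with R2.
Effective lower resistance at A: R2 ‖ 50.00 = 21.82 Ω.
V_A = 4.06 × 21.82/(21.5 + 21.82) = 2.045 mV.
Then the unloaded second divider: V_B = V_A × R4/(R3+R4) = 2.045 × 0.3680 = 0.7525 mV.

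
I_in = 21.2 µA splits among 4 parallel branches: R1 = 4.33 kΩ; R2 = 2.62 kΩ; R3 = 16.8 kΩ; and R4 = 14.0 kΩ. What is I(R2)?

Conductances: ΣG = 1/4.33 + 1/2.62 + 1/16.8 + 1/14.0 = 0.7436 (1/kΩ).
Current divider: I(R2) = I_in · G_k/ΣG = 21.2 × (0.3817/0.7436) = 21.2 × 0.5133 = 10.88 µA.

I ≈ 10.9 µA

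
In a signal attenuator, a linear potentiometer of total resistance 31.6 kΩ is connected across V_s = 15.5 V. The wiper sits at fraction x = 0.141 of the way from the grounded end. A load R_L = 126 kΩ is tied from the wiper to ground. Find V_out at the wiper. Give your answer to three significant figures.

V_out ≈ 2.12 V

The pot divides into 27.14 kΩ above the wiper and 4.456 kΩ below.
R_L loads the lower segment: effective lower R = 4.303 kΩ.
Then V_out = V_s · 4.303/(27.14 + 4.303) = 2.121 V.
(Unloaded: V_out = x·V_s = 2.19 V.)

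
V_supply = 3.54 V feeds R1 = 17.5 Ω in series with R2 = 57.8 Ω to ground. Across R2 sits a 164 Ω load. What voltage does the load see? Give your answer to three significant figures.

V_out ≈ 2.51 V

R2 ‖ R_L = (57.8 × 164)/(57.8 + 164) = 42.74 Ω.
Then V_out = V_supply · R2'/(R1 + R2') = 3.54 × 42.74/60.24 = 2.512 V.
(Unloaded it would be 2.72 V; the load pulls it down.)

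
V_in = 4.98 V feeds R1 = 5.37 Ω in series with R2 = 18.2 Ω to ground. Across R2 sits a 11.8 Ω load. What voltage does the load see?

V_out ≈ 2.85 V

R2 ‖ R_L = (18.2 × 11.8)/(18.2 + 11.8) = 7.159 Ω.
Now apply the divider: V_out = 4.98 × 0.5714 = 2.845 V.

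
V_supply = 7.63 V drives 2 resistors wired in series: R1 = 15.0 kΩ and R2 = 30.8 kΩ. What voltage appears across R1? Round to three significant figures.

V ≈ 2.50 V

Total series resistance ΣR = 15.0 + 30.8 = 45.80 kΩ.
By the voltage-divider rule, V = 7.63 × 15.00/45.80 = 2.499 V.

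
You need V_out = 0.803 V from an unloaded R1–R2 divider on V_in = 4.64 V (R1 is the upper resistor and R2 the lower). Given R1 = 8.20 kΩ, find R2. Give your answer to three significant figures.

R2 ≈ 1.72 kΩ

Required fraction k = V_out/V_in = 0.1731.
Rearranging, R2 = R1·k/(1−k) = 8.20 × 0.2093 = 1.716 kΩ.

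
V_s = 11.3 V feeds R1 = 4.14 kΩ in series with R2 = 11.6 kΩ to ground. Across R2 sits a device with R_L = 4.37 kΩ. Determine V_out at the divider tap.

First combine the lower leg with the load: R2 ‖ R_L = 3.174 kΩ.
Voltage divider with the loaded lower leg: V_out = 11.3 × 3.174/(4.14 + 3.174) = 11.3 × 0.4340 = 4.904 V.
(Unloaded it would be 8.33 V; the load pulls it down.)

V_out ≈ 4.90 V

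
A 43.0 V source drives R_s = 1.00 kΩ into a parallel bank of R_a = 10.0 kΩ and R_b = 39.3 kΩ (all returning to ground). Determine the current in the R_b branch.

I ≈ 0.972 mA

Combine the parallel branches: R_p = (1/10.0 + 1/39.3)⁻¹ = 7.972 kΩ.
Node voltage V_A = V_CC · R_p/(R_s + R_p) = 43.0 × 0.8885 = 38.21 V.
I(R_b) = V_A / R_b = 38.21/39.3 = 0.9722 mA.
(Check via current divider: I_total = 4.793 mA; share G_k/ΣG = 0.2028 → same result.)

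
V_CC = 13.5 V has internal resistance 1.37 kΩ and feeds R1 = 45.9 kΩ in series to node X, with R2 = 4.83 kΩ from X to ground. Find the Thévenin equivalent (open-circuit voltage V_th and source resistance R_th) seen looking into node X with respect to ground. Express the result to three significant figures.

R1' = 1.37 + 45.9 = 47.27 kΩ (source resistance + R1).
With X open, the divider is unloaded: V_th = 13.5 × 4.83/52.10 = 1.252 V.
With V_CC suppressed (replaced by a short), R_th = R1' ‖ R2 = (47.27 × 4.83)/(47.27 + 4.83) = 4.382 kΩ.

V_th ≈ 1.25 V, R_th ≈ 4.38 kΩ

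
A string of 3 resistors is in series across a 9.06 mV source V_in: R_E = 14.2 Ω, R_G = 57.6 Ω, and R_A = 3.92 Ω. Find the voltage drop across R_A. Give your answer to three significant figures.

V ≈ 0.469 mV

Series total: ΣR = 14.2 + 57.6 + 3.92 = 75.72 Ω.
V = V_in · R/ΣR = 9.06 × 0.05177 = 0.4690 mV.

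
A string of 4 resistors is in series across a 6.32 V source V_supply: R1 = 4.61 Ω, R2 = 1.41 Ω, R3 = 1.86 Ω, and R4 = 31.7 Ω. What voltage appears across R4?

Total series resistance ΣR = 4.61 + 1.41 + 1.86 + 31.7 = 39.58 Ω.
By the voltage-divider rule, V = 6.32 × 31.70/39.58 = 5.062 V.

V ≈ 5.06 V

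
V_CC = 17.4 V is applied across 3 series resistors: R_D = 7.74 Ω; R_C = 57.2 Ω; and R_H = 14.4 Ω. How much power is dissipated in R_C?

P ≈ 2.75 W

The common current is I = 17.4/79.34 = 0.2193 A.
P(R_C) = I²·R_C = (0.2193)² × 57.2 = 2.751 W.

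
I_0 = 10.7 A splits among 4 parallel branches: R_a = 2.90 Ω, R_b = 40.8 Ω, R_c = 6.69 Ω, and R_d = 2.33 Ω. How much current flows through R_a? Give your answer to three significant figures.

Total conductance ΣG = 1/2.90 + 1/40.8 + 1/6.69 + 1/2.33 = 0.9480 (units of 1/Ω).
R_a takes the fraction G_k/ΣG = 0.3448/0.9480 = 0.3637, so I = 10.7 × 0.3637 = 3.892 A.

I ≈ 3.89 A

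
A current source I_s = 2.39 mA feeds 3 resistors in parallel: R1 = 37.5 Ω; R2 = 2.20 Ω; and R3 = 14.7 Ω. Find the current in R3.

I ≈ 0.296 mA

Total conductance ΣG = 1/37.5 + 1/2.20 + 1/14.7 = 0.5492 (units of 1/Ω).
R3 takes the fraction G_k/ΣG = 0.06803/0.5492 = 0.1239, so I = 2.39 × 0.1239 = 0.2960 mA.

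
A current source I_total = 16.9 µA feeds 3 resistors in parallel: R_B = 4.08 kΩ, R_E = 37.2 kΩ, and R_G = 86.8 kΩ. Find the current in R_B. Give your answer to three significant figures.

I ≈ 14.6 µA

Conductances: ΣG = 1/4.08 + 1/37.2 + 1/86.8 = 0.2835 (1/kΩ).
R_B takes the fraction G_k/ΣG = 0.2451/0.2835 = 0.8645, so I = 16.9 × 0.8645 = 14.61 µA.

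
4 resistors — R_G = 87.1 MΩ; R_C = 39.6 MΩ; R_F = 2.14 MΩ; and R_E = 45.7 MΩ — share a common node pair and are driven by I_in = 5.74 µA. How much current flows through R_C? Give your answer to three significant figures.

Total conductance ΣG = 1/87.1 + 1/39.6 + 1/2.14 + 1/45.7 = 0.5259 (units of 1/MΩ).
Current divider: I(R_C) = I_in · G_k/ΣG = 5.74 × (0.02525/0.5259) = 5.74 × 0.04802 = 0.2756 µA.

I ≈ 0.276 µA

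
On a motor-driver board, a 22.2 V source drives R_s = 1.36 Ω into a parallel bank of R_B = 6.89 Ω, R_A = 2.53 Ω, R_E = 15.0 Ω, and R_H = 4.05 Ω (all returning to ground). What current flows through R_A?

I ≈ 4.06 A

Combine the parallel branches: R_p = (1/6.89 + 1/2.53 + 1/15.0 + 1/4.05)⁻¹ = 1.171 Ω.
Node voltage V_A = V_supply · R_p/(R_s + R_p) = 22.2 × 0.4627 = 10.27 V.
I(R_A) = V_A / R_A = 10.27/2.53 = 4.060 A.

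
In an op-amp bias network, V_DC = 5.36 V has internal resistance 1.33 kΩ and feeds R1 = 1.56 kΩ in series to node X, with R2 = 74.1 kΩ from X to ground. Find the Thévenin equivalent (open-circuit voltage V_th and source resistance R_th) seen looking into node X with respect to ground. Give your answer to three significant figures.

R1' = 1.33 + 1.56 = 2.890 kΩ (source resistance + R1).
Open-circuit (no load on X): V_th = V_DC · R2/(R1' + R2) = 5.36 × 74.1/(2.890 + 74.1) = 5.159 V.
Looking into X with the source shorted: R_th = R1'·R2/(R1'+R2) = 2.890 × 74.1/76.99 = 2.782 kΩ.

V_th ≈ 5.16 V, R_th ≈ 2.78 kΩ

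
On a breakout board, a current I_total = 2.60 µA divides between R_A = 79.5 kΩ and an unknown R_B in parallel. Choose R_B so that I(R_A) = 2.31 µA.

In a two-way split, I_A/I_total = R_B/(R_A + R_B).
2.31/2.60 = R_B/(R_A + R_B) → R_B = R_A · (0.8885)/(1 − 0.8885) = 79.5 × 7.966 = 633.3 kΩ.

R_B ≈ 633 kΩ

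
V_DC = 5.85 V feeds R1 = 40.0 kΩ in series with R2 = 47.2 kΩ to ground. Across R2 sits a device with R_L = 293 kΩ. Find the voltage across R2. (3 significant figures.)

R2 ‖ R_L = (47.2 × 293)/(47.2 + 293) = 40.65 kΩ.
Then V_out = V_DC · R2'/(R1 + R2') = 5.85 × 40.65/80.65 = 2.949 V.
(Unloaded it would be 3.17 V; the load pulls it down.)

V_out ≈ 2.95 V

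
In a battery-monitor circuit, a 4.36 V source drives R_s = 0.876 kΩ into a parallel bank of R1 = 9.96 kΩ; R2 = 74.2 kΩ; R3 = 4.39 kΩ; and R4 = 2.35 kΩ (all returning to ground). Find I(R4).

Equivalent of the parallel group: R_p = 1.303 kΩ.
Node voltage V_A = V_s · R_p/(R_s + R_p) = 4.36 × 0.5981 = 2.608 V.
Branch current I = V_A/R4 = 2.608/2.35 = 1.110 mA.

I ≈ 1.11 mA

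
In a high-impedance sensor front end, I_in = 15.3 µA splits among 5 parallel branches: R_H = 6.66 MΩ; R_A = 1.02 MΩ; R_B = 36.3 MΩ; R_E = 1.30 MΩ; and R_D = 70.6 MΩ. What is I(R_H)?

I ≈ 1.18 µA

Conductances: ΣG = 1/6.66 + 1/1.02 + 1/36.3 + 1/1.30 + 1/70.6 = 1.941 (1/MΩ).
R_H takes the fraction G_k/ΣG = 0.1502/1.941 = 0.07734, so I = 15.3 × 0.07734 = 1.183 µA.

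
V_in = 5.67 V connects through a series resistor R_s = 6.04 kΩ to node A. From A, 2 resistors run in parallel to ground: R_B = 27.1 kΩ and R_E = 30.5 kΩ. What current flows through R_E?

I ≈ 0.131 mA

Parallel bank: R_p = 1/(1/27.1 + 1/30.5) = 14.35 kΩ.
V_A = 5.67 × 14.35/20.39 = 3.990 V.
I(R_E) = V_A / R_E = 3.990/30.5 = 0.1308 mA.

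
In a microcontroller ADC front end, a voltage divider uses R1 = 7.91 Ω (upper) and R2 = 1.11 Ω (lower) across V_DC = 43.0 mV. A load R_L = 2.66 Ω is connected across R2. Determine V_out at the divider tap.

V_out ≈ 3.87 mV

First combine the lower leg with the load: R2 ‖ R_L = 0.7832 Ω.
Now apply the divider: V_out = 43.0 × 0.09009 = 3.874 mV.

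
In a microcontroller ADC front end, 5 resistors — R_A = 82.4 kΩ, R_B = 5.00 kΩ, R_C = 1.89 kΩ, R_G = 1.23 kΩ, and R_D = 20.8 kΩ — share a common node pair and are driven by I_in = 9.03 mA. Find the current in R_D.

Total conductance ΣG = 1/82.4 + 1/5.00 + 1/1.89 + 1/1.23 + 1/20.8 = 1.602 (units of 1/kΩ).
Current divider: I(R_D) = I_in · G_k/ΣG = 9.03 × (0.04808/1.602) = 9.03 × 0.03000 = 0.2709 mA.

I ≈ 0.271 mA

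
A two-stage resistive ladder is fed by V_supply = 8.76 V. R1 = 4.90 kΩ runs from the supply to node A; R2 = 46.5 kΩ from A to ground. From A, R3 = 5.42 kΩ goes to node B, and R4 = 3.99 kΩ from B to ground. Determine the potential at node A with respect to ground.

V_A ≈ 5.39 V

Looking into the second stage from A: R3 + R4 = 9.410 kΩ appears in parallel with R2.
R2 ‖ (R3+R4) = 7.826 kΩ.
So V_A = 8.76 × 0.6150 = 5.387 V.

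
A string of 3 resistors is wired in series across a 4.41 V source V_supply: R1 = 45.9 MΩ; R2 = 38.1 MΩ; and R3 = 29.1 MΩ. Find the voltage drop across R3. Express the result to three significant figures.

Total series resistance ΣR = 45.9 + 38.1 + 29.1 = 113.1 MΩ.
V = V_supply · R/ΣR = 4.41 × 0.2573 = 1.135 V.

V ≈ 1.13 V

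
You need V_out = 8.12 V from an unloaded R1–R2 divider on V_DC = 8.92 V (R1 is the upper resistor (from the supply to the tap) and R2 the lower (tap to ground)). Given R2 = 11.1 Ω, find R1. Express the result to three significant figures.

R1 ≈ 1.09 Ω

V_out/V_DC = R2/(R1+R2) = 0.9103.
R1 = R2·(1/k − 1) = 11.1 × 0.09852 = 1.094 Ω.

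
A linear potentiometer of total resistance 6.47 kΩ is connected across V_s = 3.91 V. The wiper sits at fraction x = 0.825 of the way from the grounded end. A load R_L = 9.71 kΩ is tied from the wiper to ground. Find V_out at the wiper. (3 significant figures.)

V_out ≈ 2.94 V

Split the track: R_lower = x·R_p = 5.338 kΩ, R_upper = (1−x)·R_p = 1.132 kΩ.
Lower segment in parallel with the load: 5.338 ‖ 9.71 = 3.444 kΩ.
V_out = 3.91 × 3.444/(1.132 + 3.444) = 2.943 V.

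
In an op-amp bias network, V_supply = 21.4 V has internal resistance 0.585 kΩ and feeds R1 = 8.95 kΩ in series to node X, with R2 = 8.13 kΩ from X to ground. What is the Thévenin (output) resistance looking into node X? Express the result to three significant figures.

R1' = 0.585 + 8.95 = 9.535 kΩ (source resistance + R1).
Looking into X with the source shorted: R_th = R1'·R2/(R1'+R2) = 9.535 × 8.13/17.66 = 4.388 kΩ.

R_th ≈ 4.39 kΩ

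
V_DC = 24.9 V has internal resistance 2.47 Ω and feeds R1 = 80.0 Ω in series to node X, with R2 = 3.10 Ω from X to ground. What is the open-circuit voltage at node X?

V_th ≈ 0.902 V

R1' = 2.47 + 80.0 = 82.47 Ω (source resistance + R1).
With X open, the divider is unloaded: V_th = 24.9 × 3.10/85.57 = 0.9021 V.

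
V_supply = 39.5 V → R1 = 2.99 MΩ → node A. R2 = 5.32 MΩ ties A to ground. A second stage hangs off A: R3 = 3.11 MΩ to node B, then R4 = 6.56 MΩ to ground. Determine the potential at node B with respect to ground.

V_B ≈ 14.3 V

Looking into the second stage from A: R3 + R4 = 9.670 MΩ appears in parallel with R2.
Effective lower resistance at A: R2 ‖ 9.670 = 3.432 MΩ.
First divider: V_A = V_supply · 3.432/(2.99 + 3.432) = 21.11 V.
V_B = V_A × 0.6784 = 14.32 V.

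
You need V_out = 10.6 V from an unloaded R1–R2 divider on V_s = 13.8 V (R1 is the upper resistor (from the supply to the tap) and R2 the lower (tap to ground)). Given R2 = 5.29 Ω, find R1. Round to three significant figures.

Required fraction k = V_out/V_s = 0.7681.
R1 = R2·(1/k − 1) = 5.29 × 0.3019 = 1.597 Ω.

R1 ≈ 1.60 Ω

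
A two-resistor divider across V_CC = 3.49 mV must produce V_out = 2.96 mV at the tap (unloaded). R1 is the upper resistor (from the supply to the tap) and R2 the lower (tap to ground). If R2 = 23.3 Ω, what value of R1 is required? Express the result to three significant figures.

R1 ≈ 4.17 Ω

Required fraction k = V_out/V_CC = 0.8481.
So R1 = R2 · (V_CC/V_out − 1) = 23.3 × (3.49/2.96 − 1) = 23.3 × 0.1791 = 4.172 Ω.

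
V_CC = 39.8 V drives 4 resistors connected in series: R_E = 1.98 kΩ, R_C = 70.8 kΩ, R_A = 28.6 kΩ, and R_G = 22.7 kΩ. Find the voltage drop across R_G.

ΣR = 1.98 + 70.8 + 28.6 + 22.7 = 124.1 kΩ.
By the voltage-divider rule, V = 39.8 × 22.70/124.1 = 7.281 V.

V ≈ 7.28 V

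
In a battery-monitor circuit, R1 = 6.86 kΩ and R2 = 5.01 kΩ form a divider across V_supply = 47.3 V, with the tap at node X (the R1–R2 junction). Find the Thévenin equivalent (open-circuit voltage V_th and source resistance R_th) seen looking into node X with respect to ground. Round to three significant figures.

V_th ≈ 20.0 V, R_th ≈ 2.90 kΩ

V_th is the unloaded tap voltage: V_supply · R2/(R1+R2) = 47.3 × 0.4221 = 19.96 V.
Looking into X with the source shorted: R_th = R1·R2/(R1+R2) = 6.860 × 5.01/11.87 = 2.895 kΩ.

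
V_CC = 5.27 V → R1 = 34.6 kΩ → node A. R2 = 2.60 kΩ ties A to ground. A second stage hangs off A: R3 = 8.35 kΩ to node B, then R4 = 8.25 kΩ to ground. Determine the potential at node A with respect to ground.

V_A ≈ 0.321 V

Node A sees R2 in parallel with the series input of stage 2, R3 + R4 = 16.60 kΩ.
R2 ‖ (R3+R4) = 2.248 kΩ.
First divider: V_A = V_CC · 2.248/(34.6 + 2.248) = 0.3215 V.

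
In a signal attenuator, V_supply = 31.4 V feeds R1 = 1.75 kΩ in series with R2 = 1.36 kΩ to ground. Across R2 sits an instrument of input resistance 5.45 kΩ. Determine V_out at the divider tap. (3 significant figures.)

The load sits in parallel with R2, giving an effective lower resistance R2' = R2·R_L/(R2+R_L) = 1.088 kΩ.
Now apply the divider: V_out = 31.4 × 0.3835 = 12.04 V.
(Unloaded it would be 13.7 V; the load pulls it down.)

V_out ≈ 12.0 V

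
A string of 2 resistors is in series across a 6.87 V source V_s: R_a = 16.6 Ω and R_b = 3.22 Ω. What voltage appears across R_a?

Total series resistance ΣR = 16.6 + 3.22 = 19.82 Ω.
By the voltage-divider rule, V = 6.87 × 16.60/19.82 = 5.754 V.

V ≈ 5.75 V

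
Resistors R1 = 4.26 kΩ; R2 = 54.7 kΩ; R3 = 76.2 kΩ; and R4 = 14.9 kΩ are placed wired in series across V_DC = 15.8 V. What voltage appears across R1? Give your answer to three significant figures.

V ≈ 0.449 V

Total series resistance ΣR = 4.26 + 54.7 + 76.2 + 14.9 = 150.1 kΩ.
Voltage divider: V = V_DC · (4.260 / 150.1) = 15.8 × 0.02839 = 0.4485 V.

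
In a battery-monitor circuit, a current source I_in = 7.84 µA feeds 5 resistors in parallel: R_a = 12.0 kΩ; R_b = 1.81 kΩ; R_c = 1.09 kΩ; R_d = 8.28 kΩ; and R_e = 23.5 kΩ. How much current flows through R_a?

I ≈ 0.381 µA

Conductances: ΣG = 1/12.0 + 1/1.81 + 1/1.09 + 1/8.28 + 1/23.5 = 1.717 (1/kΩ).
Current divider: I(R_a) = I_in · G_k/ΣG = 7.84 × (0.08333/1.717) = 7.84 × 0.04855 = 0.3806 µA.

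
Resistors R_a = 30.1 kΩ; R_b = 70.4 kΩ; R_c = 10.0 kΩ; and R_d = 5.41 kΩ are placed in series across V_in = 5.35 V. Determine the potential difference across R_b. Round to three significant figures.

V ≈ 3.25 V

ΣR = 30.1 + 70.4 + 10.0 + 5.41 = 115.9 kΩ.
By the voltage-divider rule, V = 5.35 × 70.40/115.9 = 3.249 V.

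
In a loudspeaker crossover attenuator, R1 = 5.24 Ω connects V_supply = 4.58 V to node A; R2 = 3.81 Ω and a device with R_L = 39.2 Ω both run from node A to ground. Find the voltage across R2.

The load sits in parallel with R2, giving an effective lower resistance R2' = R2·R_L/(R2+R_L) = 3.472 Ω.
Then V_out = V_supply · R2'/(R1 + R2') = 4.58 × 3.472/8.712 = 1.825 V.

V_out ≈ 1.83 V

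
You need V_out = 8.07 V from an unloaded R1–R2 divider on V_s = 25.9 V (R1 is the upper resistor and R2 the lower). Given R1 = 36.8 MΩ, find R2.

R2 ≈ 16.7 MΩ

The divider ratio is R2/(R1+R2) = 8.07/25.9 = 0.3116.
So R2 = R1 · V_out/(V_s − V_out) = 36.8 × 8.07/(25.9 − 8.07) = 36.8 × 0.4526 = 16.66 MΩ.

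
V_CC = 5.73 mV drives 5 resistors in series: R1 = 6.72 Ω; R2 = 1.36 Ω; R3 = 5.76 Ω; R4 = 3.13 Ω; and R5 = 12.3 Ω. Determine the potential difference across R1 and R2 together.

V ≈ 1.58 mV

ΣR = 6.72 + 1.36 + 5.76 + 3.13 + 12.3 = 29.27 Ω.
R_{R1..R2} = 6.72 + 1.36 = 8.080 Ω.
By the voltage-divider rule, V = 5.73 × 8.080/29.27 = 1.582 mV.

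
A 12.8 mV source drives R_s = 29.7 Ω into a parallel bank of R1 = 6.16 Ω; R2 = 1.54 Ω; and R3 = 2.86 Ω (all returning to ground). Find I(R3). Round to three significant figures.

I ≈ 0.126 mA

Equivalent of the parallel group: R_p = 0.8611 Ω.
V_A by voltage divider: V_A = 12.8 × 0.8611/(29.7 + 0.8611) = 0.3606 mV.
Branch current I = V_A/R3 = 0.3606/2.86 = 0.1261 mA.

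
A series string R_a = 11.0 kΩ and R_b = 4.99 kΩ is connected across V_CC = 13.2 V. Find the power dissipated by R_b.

P ≈ 3.40 mW

Series current I = V_CC/ΣR = 13.2/15.99 = 0.8255 mA.
P = I²R = 0.6815 × 4.99 = 3.401 mW.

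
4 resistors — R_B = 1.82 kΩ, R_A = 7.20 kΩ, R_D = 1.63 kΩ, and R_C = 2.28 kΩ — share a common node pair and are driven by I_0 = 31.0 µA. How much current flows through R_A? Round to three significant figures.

ΣG = 1/1.82 + 1/7.20 + 1/1.63 + 1/2.28 = 1.740.
By the current-divider rule, I = I_0 · G_k/ΣG = 31.0 × 0.07980 = 2.474 µA.

I ≈ 2.47 µA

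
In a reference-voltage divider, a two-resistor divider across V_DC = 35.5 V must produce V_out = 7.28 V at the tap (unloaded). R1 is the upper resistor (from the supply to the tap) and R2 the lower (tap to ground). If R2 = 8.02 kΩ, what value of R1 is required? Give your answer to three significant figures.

The divider ratio is R2/(R1+R2) = 7.28/35.5 = 0.2051.
R1 = R2·(1/k − 1) = 8.02 × 3.876 = 31.09 kΩ.

R1 ≈ 31.1 kΩ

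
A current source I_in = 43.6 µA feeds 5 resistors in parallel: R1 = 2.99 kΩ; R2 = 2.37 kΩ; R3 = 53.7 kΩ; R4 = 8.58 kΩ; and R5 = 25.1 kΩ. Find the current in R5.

Conductances: ΣG = 1/2.99 + 1/2.37 + 1/53.7 + 1/8.58 + 1/25.1 = 0.9314 (1/kΩ).
R5 takes the fraction G_k/ΣG = 0.03984/0.9314 = 0.04277, so I = 43.6 × 0.04277 = 1.865 µA.

I ≈ 1.86 µA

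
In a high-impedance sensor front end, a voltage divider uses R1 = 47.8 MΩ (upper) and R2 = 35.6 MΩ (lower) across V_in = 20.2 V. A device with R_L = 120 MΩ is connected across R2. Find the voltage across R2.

R2 ‖ R_L = (35.6 × 120)/(35.6 + 120) = 27.46 MΩ.
Now apply the divider: V_out = 20.2 × 0.3648 = 7.369 V.
(Unloaded it would be 8.62 V; the load pulls it down.)

V_out ≈ 7.37 V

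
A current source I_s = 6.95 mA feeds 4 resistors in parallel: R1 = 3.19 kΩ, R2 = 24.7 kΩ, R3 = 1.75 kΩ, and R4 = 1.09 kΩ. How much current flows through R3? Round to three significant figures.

I ≈ 2.16 mA

ΣG = 1/3.19 + 1/24.7 + 1/1.75 + 1/1.09 = 1.843.
R3 takes the fraction G_k/ΣG = 0.5714/1.843 = 0.3101, so I = 6.95 × 0.3101 = 2.155 mA.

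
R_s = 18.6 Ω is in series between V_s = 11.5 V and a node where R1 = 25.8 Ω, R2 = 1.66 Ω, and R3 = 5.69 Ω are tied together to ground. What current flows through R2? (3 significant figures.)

I ≈ 0.428 A

Combine the parallel branches: R_p = (1/25.8 + 1/1.66 + 1/5.69)⁻¹ = 1.224 Ω.
V_A = 11.5 × 1.224/19.82 = 0.7101 V.
Branch current I = V_A/R2 = 0.7101/1.66 = 0.4278 A.
(Check via current divider: I_total = 0.5801 A; share G_k/ΣG = 0.7374 → same result.)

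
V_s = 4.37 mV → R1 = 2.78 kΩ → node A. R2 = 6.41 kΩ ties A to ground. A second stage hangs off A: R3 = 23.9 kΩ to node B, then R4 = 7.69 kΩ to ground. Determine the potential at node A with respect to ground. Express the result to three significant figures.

V_A ≈ 2.87 mV

The second stage (R3 + R4 = 31.59 kΩ) loads node A in parallel with R2.
R2 ‖ (R3+R4) = 5.329 kΩ.
V_A = 4.37 × 5.329/(2.78 + 5.329) = 2.872 mV.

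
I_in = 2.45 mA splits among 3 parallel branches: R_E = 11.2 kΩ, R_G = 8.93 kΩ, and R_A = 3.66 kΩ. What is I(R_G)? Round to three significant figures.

I ≈ 0.578 mA

Total conductance ΣG = 1/11.2 + 1/8.93 + 1/3.66 = 0.4745 (units of 1/kΩ).
R_G takes the fraction G_k/ΣG = 0.1120/0.4745 = 0.2360, so I = 2.45 × 0.2360 = 0.5782 mA.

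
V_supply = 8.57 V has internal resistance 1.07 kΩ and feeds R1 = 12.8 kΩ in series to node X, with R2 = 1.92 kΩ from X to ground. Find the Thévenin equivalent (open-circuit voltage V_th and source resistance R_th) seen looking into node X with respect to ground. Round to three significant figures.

V_th ≈ 1.04 V, R_th ≈ 1.69 kΩ

R1' = 1.07 + 12.8 = 13.87 kΩ (source resistance + R1).
V_th is the unloaded tap voltage: V_supply · R2/(R1'+R2) = 8.57 × 0.1216 = 1.042 V.
With V_supply suppressed (replaced by a short), R_th = R1' ‖ R2 = (13.87 × 1.92)/(13.87 + 1.92) = 1.687 kΩ.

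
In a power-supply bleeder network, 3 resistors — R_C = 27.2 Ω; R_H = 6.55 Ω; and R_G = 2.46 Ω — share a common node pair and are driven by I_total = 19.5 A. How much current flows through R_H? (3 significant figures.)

I ≈ 5.00 A

Conductances: ΣG = 1/27.2 + 1/6.55 + 1/2.46 = 0.5959 (1/Ω).
By the current-divider rule, I = I_total · G_k/ΣG = 19.5 × 0.2562 = 4.996 A.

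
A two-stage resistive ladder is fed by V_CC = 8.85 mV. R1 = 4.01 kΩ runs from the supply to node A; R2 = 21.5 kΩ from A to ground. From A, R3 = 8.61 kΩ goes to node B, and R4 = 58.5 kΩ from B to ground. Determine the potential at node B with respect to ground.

V_B ≈ 6.19 mV

The second stage (R3 + R4 = 67.11 kΩ) loads node A in parallel with R2.
R2 ‖ (R3+R4) = 16.28 kΩ.
First divider: V_A = V_CC · 16.28/(4.01 + 16.28) = 7.101 mV.
V_B = V_A × 0.8717 = 6.190 mV.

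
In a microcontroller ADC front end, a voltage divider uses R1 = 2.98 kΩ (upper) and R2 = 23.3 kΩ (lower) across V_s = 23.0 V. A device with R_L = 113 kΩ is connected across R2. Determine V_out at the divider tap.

V_out ≈ 19.9 V

R2 ‖ R_L = (23.3 × 113)/(23.3 + 113) = 19.32 kΩ.
Then V_out = V_s · R2'/(R1 + R2') = 23.0 × 19.32/22.30 = 19.93 V.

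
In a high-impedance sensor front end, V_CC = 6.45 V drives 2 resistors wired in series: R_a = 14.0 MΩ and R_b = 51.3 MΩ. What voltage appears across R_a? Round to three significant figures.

ΣR = 14.0 + 51.3 = 65.30 MΩ.
By the voltage-divider rule, V = 6.45 × 14.00/65.30 = 1.383 V.

V ≈ 1.38 V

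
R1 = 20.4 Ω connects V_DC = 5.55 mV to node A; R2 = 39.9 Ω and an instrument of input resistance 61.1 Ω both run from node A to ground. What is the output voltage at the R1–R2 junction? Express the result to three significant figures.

R2 ‖ R_L = (39.9 × 61.1)/(39.9 + 61.1) = 24.14 Ω.
Then V_out = V_DC · R2'/(R1 + R2') = 5.55 × 24.14/44.54 = 3.008 mV.

V_out ≈ 3.01 mV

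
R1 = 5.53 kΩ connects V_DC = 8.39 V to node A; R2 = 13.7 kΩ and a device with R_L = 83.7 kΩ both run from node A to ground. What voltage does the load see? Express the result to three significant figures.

First combine the lower leg with the load: R2 ‖ R_L = 11.77 kΩ.
Then V_out = V_DC · R2'/(R1 + R2') = 8.39 × 11.77/17.30 = 5.709 V.
(Unloaded it would be 5.98 V; the load pulls it down.)

V_out ≈ 5.71 V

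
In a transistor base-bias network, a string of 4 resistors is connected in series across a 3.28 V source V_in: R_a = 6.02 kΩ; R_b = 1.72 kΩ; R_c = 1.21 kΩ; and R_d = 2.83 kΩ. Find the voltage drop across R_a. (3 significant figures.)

V ≈ 1.68 V

ΣR = 6.02 + 1.72 + 1.21 + 2.83 = 11.78 kΩ.
V = V_in · R/ΣR = 3.28 × 0.5110 = 1.676 V.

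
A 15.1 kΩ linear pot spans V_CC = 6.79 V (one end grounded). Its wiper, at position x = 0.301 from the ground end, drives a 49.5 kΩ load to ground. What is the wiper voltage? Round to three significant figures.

V_out ≈ 1.92 V

Lower segment x·R_p = 4.545 kΩ; upper segment (1−x)·R_p = 10.55 kΩ.
Lower segment in parallel with the load: 4.545 ‖ 49.5 = 4.163 kΩ.
Then V_out = V_CC · 4.163/(10.55 + 4.163) = 1.921 V.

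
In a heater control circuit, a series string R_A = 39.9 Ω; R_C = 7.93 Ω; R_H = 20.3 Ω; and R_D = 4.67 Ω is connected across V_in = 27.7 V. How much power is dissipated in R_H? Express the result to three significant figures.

The common current is I = 27.7/72.80 = 0.3805 A.
P(R_H) = I²·R_H = (0.3805)² × 20.3 = 2.939 W.

P ≈ 2.94 W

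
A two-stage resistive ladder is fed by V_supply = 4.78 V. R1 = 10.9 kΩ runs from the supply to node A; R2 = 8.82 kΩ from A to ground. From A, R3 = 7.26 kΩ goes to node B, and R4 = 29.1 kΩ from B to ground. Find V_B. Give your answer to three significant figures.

Looking into the second stage from A: R3 + R4 = 36.36 kΩ appears in parallel with R2.
Effective lower resistance at A: R2 ‖ 36.36 = 7.098 kΩ.
First divider: V_A = V_supply · 7.098/(10.9 + 7.098) = 1.885 V.
V_B = V_A × 0.8003 = 1.509 V.

V_B ≈ 1.51 V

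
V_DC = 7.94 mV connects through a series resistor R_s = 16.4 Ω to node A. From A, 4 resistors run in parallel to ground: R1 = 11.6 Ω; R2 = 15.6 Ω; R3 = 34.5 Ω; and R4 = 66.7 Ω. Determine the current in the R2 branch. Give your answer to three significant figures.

I ≈ 0.122 mA

Parallel bank: R_p = 1/(1/11.6 + 1/15.6 + 1/34.5 + 1/66.7) = 5.147 Ω.
Node voltage V_A = V_DC · R_p/(R_s + R_p) = 7.94 × 0.2389 = 1.897 mV.
Branch current I = V_A/R2 = 1.897/15.6 = 0.1216 mA.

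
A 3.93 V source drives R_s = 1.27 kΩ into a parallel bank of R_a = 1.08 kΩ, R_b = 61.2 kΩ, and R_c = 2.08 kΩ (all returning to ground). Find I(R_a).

I ≈ 1.30 mA

Equivalent of the parallel group: R_p = 0.7027 kΩ.
V_A = 3.93 × 0.7027/1.973 = 1.400 V.
I(R_a) = V_A / R_a = 1.400/1.08 = 1.296 mA.
(Check via current divider: I_total = 1.992 mA; share G_k/ΣG = 0.6507 → same result.)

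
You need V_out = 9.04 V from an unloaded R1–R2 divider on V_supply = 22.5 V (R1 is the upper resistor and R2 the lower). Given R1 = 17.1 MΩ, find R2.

R2 ≈ 11.5 MΩ

The divider ratio is R2/(R1+R2) = 9.04/22.5 = 0.4018.
So R2 = R1 · V_out/(V_supply − V_out) = 17.1 × 9.04/(22.5 − 9.04) = 17.1 × 0.6716 = 11.48 MΩ.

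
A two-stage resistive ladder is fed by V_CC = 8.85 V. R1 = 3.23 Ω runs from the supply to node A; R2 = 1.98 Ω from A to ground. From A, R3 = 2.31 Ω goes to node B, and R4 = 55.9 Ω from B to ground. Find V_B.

Node A sees R2 in parallel with the series input of stage 2, R3 + R4 = 58.21 Ω.
Effective lower resistance at A: R2 ‖ 58.21 = 1.915 Ω.
First divider: V_A = V_CC · 1.915/(3.23 + 1.915) = 3.294 V.
Then the unloaded second divider: V_B = V_A × R4/(R3+R4) = 3.294 × 0.9603 = 3.163 V.

V_B ≈ 3.16 V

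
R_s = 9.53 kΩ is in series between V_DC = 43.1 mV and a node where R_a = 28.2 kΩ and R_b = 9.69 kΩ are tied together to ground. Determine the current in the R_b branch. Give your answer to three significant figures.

I ≈ 1.92 µA

Parallel bank: R_p = 1/(1/28.2 + 1/9.69) = 7.212 kΩ.
V_A by voltage divider: V_A = 43.1 × 7.212/(9.53 + 7.212) = 18.57 mV.
Branch current I = V_A/R_b = 18.57/9.69 = 1.916 µA.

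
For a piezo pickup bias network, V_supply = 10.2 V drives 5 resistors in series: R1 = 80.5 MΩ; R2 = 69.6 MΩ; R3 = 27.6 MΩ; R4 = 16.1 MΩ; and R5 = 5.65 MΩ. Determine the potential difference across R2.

V ≈ 3.56 V

Total series resistance ΣR = 80.5 + 69.6 + 27.6 + 16.1 + 5.65 = 199.4 MΩ.
Voltage divider: V = V_supply · (69.60 / 199.4) = 10.2 × 0.3490 = 3.559 V.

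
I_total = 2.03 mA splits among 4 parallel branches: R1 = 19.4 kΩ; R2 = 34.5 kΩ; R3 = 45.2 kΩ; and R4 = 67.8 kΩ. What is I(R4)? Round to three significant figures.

Total conductance ΣG = 1/19.4 + 1/34.5 + 1/45.2 + 1/67.8 = 0.1174 (units of 1/kΩ).
R4 takes the fraction G_k/ΣG = 0.01475/0.1174 = 0.1256, so I = 2.03 × 0.1256 = 0.2550 mA.

I ≈ 0.255 mA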